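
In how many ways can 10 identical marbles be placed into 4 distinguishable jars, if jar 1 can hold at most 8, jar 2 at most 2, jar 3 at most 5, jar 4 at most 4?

Without the upper bounds there are C(13,3) = 286 ways to split 10 among 4 jars.
Subtract solutions that violate a single cap (substitute x_i' = x_i − (cap_i+1)): x_1 ≥ 9 gives C(4,3) = 4; x_2 ≥ 3 gives C(10,3) = 120; x_3 ≥ 6 gives C(7,3) = 35; x_4 ≥ 5 gives C(8,3) = 56. Together 215.
Add back pairs where two caps are both exceeded: 0 + 0 + 0 + 4 + 10 + 0 = 14.
By inclusion–exclusion the count is 286 − 215 + 14 = 85.

85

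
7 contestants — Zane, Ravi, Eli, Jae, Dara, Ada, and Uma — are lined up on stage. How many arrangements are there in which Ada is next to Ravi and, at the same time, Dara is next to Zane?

Treat {Ada,Ravi} as one block (2 orders) and {Dara,Zane} as another (2 orders).
That leaves 5 units to arrange: 2 × 2 × 5! = 4 × 120 = 480.

480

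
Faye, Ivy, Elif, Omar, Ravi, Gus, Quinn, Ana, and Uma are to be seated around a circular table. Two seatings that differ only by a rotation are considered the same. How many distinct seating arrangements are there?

40320

Fix one person's seat to break rotational symmetry; the remaining 8 people can be arranged in (8)! = 40320 ways.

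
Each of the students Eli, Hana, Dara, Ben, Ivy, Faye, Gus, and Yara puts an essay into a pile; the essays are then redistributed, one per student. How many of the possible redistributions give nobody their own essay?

Let Aᵢ be the assignments in which student i gets their own essay. We want the size of the complement of A₁∪…∪A_8.
By inclusion–exclusion this is Σ_{j=0}^{8} (−1)^j C(8,j)·(8−j)!.
Computing: 40320 − 40320 + 20160 − 6720 + 1680 − 336 + 56 − 8 + 1 = 14833.

14833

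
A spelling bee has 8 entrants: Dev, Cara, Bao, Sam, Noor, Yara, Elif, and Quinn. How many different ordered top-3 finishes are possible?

336

There are 8 choices for 1st place, 7 for 2nd, and 6 for 3rd.
That gives 8 × 7 × 6 = 336.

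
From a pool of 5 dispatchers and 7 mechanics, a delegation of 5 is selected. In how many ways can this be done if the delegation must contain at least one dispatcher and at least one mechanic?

770

Unrestricted: C(12,5) = 792 ways to pick any 5 of the 12.
Selections missing a whole group: no dispatchers → C(7,5) = 21; no mechanics → C(5,5) = 1.
Both groups omitted at once is impossible, so 792 − 22 = 770.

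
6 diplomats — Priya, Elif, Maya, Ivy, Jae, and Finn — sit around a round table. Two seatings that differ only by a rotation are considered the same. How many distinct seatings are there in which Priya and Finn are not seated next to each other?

All circular seatings of 6 people number (5)! = 120.
Those with Priya next to Finn: fuse the pair into one unit and seat 5 units around a circle — 2·(4)! = 48.
Subtracting, 120 − 48 = 72.

72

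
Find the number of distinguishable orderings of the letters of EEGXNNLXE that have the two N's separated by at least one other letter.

11760

There are 9!/(3!·2!·2!) = 15120 arrangements of EEGXNNLXE in total.
Arrangements with the N's together: treat NN as one letter, giving (8)!/(3!·2!) = 3360.
Hence 15120 − 3360 = 11760.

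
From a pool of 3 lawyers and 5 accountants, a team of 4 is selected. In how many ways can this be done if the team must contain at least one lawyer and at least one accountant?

Unrestricted: C(8,4) = 70 ways to pick any 4 of the 8.
Selections missing a whole group: no lawyers → C(5,4) = 5; no accountants → C(3,4) = 0.
Both groups omitted at once is impossible, so 70 − 5 = 65.

65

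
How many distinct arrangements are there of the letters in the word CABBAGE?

Letter multiplicities in CABBAGE: A×2, B×2, C×1, E×1, G×1.
The number of distinct arrangements is 7!/(2!·2!) = 5040/4 = 1260.

1260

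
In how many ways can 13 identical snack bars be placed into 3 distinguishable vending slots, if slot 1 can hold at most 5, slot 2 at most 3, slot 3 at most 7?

Ignoring the caps, the number of non-negative solutions to x_1+…+x_3 = 13 is C(15,2) = 105.
Subtract solutions that violate a single cap (substitute x_i' = x_i − (cap_i+1)): x_1 ≥ 6 gives C(9,2) = 36; x_2 ≥ 4 gives C(11,2) = 55; x_3 ≥ 8 gives C(7,2) = 21. Together 112.
Add back pairs where two caps are both exceeded: 10 + 0 + 3 = 13.
By inclusion–exclusion the count is 105 − 112 + 13 = 6.

6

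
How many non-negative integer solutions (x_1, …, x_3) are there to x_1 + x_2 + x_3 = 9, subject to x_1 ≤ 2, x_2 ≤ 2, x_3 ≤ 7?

6

Without the upper bounds there are C(11,2) = 55 ways to split 9 among 3 variables.
Subtract solutions that violate a single cap (substitute x_i' = x_i − (cap_i+1)): x_1 ≥ 3 gives C(8,2) = 28; x_2 ≥ 3 gives C(8,2) = 28; x_3 ≥ 8 gives C(3,2) = 3. Together 59.
Add back pairs where two caps are both exceeded: 10 + 0 + 0 = 10.
By inclusion–exclusion the count is 55 − 59 + 10 = 6.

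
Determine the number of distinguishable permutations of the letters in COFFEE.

The 6 letters of COFFEE have repeats: E appearing twice and F appearing twice.
The number of distinct arrangements is 6!/(2!·2!) = 720/4 = 180.

180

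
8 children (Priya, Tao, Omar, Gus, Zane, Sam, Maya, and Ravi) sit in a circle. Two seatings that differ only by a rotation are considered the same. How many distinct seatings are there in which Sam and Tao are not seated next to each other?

All circular seatings of 8 people number (7)! = 5040.
Those with Sam next to Tao: fuse the pair into one unit and seat 7 units around a circle — 2·(6)! = 1440.
Subtracting, 5040 − 1440 = 3600.

3600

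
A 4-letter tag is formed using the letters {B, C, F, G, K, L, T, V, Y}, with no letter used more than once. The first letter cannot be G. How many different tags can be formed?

The first letter has 9−1 = 8 choices (anything except G).
The remaining 3 letters are filled from the other 8 symbols without repetition: 8 × 7 × 6 = 336.
Total: 8 × 336 = 2688.

2688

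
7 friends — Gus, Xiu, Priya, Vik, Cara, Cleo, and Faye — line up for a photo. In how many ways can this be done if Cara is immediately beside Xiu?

Glue Cara and Xiu into one block (2 internal orders), leaving 6 units to arrange in a row.
So the count is 2·(6)! = 1440.

1440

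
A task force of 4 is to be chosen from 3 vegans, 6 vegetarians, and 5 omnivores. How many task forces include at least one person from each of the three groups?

495

Unrestricted: C(14,4) = 1001 ways to pick any 4 of the 14.
Subtract selections that omit an entire group: no vegans → C(11,4) = 330; no vegetarians → C(8,4) = 70; no omnivores → C(9,4) = 126.
Add back selections omitting two groups (i.e. drawn from a single group): C(3,4) + C(6,4) + C(5,4) = 20.
By inclusion–exclusion: 1001 − 526 + 20 = 495.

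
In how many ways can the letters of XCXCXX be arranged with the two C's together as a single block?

Treat the 2 copies of C as a single block. The multiset to arrange is then {CC, X, X, X, X}, 5 items in all.
That gives (5)!/(4!) = 5 arrangements.

5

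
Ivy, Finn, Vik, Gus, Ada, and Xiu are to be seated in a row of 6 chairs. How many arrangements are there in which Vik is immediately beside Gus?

240

Place the 4 others and the Vik-Gus pair as 5 objects in a line; the pair has 2 internal arrangements.
That gives 2 × 5! = 2 × 120 = 240.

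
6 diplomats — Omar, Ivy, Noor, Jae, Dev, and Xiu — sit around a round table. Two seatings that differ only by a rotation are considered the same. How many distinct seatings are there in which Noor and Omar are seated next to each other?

48

Treat {Noor, Omar} as one unit (2 internal orders) and seat the resulting 5 units around the table: (4)! circular arrangements.
So 2 × (4)! = 2 × 24 = 48.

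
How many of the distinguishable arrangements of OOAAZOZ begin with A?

60

With the first slot taken by A, it remains to arrange the other 6 letters (OOAZOZ).
Those 6 letters have O appearing 3 times and Z appearing twice, giving (6)!/(3!·2!) = 60.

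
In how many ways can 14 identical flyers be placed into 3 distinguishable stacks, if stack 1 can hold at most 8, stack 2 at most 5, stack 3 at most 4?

10

By stars and bars, unrestricted non-negative solutions to x_1+…+x_3 = 14 number C(14+2,2) = 120.
Subtract solutions that violate a single cap (substitute x_i' = x_i − (cap_i+1)): x_1 ≥ 9 gives C(7,2) = 21; x_2 ≥ 6 gives C(10,2) = 45; x_3 ≥ 5 gives C(11,2) = 55. Together 121.
Add back pairs where two caps are both exceeded: 0 + 1 + 10 = 11.
By inclusion–exclusion the count is 120 − 121 + 11 = 10.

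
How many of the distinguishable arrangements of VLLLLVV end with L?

With the last slot taken by L, it remains to arrange the other 6 letters (VLLLVV).
Those 6 letters have L appearing 3 times and V appearing 3 times, giving (6)!/(3!·3!) = 20.

20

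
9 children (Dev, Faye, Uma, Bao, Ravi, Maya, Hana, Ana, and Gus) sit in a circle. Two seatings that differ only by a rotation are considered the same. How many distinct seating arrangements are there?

Fix one person's seat to break rotational symmetry; the remaining 8 people can be arranged in (8)! = 40320 ways.

40320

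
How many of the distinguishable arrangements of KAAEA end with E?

4

With the last slot taken by E, it remains to arrange the other 4 letters (KAAA).
Those 4 letters have A appearing 3 times, giving (4)!/(3!) = 4.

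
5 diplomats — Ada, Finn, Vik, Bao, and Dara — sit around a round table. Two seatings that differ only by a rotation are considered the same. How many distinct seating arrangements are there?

24

Seat Ada anywhere (absorbing the rotational symmetry), then permute the other 4: (4)! = 24.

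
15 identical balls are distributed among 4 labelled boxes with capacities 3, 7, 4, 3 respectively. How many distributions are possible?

10

Ignoring the caps, the number of non-negative solutions to x_1+…+x_4 = 15 is C(18,3) = 816.
Subtract solutions that violate a single cap (substitute x_i' = x_i − (cap_i+1)): x_1 ≥ 4 gives C(14,3) = 364; x_2 ≥ 8 gives C(10,3) = 120; x_3 ≥ 5 gives C(13,3) = 286; x_4 ≥ 4 gives C(14,3) = 364. Together 1134.
Add back pairs where two caps are both exceeded: 20 + 84 + 120 + 10 + 20 + 84 = 338.
Subtract triples: 0 + 0 + 10 + 0 = 10.
By inclusion–exclusion the count is 816 − 1134 + 338 − 10 = 10.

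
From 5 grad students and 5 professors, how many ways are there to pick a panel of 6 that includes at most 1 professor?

Split by how many professors are chosen (0 through 1).
Sum: C(5,0)·C(5,6) + C(5,1)·C(5,5) = 0 + 5 = 5.

5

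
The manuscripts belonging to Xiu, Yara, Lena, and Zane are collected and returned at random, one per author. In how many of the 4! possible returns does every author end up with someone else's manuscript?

9

This is the derangement count D_4: permutations of 4 items with no fixed point.
By inclusion–exclusion this is Σ_{j=0}^{4} (−1)^j C(4,j)·(4−j)!.
Computing: 24 − 24 + 12 − 4 + 1 = 9.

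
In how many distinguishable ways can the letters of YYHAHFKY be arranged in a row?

3360

The 8 letters of YYHAHFKY have repeats: H appearing twice and Y appearing 3 times.
The number of distinct arrangements is 8!/(3!·2!) = 40320/12 = 3360.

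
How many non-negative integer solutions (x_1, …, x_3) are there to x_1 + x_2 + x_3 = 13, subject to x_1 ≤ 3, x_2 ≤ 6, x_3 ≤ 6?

Ignoring the caps, the number of non-negative solutions to x_1+…+x_3 = 13 is C(15,2) = 105.
Subtract solutions that violate a single cap (substitute x_i' = x_i − (cap_i+1)): x_1 ≥ 4 gives C(11,2) = 55; x_2 ≥ 7 gives C(8,2) = 28; x_3 ≥ 7 gives C(8,2) = 28. Together 111.
Add back pairs where two caps are both exceeded: 6 + 6 + 0 = 12.
By inclusion–exclusion the count is 105 − 111 + 12 = 6.

6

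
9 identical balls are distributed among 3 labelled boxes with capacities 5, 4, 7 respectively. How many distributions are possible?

27

Without the upper bounds there are C(11,2) = 55 ways to split 9 among 3 boxes.
Subtract solutions that violate a single cap (substitute x_i' = x_i − (cap_i+1)): x_1 ≥ 6 gives C(5,2) = 10; x_2 ≥ 5 gives C(6,2) = 15; x_3 ≥ 8 gives C(3,2) = 3. Together 28.
No two caps can be exceeded simultaneously, so the pair terms are all 0.
By inclusion–exclusion the count is 55 − 28 + 0 = 27.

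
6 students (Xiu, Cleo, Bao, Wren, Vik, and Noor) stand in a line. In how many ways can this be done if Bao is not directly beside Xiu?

480

Of the 6! = 720 arrangements, those with Bao and Xiu adjacent number 2 × 5! = 240 (treat the pair as a block with 2 internal orders).
So 720 − 240 = 480 arrangements keep them apart.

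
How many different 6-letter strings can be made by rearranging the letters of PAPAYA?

60

Letter multiplicities in PAPAYA: A×3, P×2, Y×1.
Dividing 6! = 720 by 3!·2! = 12 for the repeated letters gives 60.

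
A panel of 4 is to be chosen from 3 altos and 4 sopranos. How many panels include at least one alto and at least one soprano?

Unrestricted: C(7,4) = 35 ways to pick any 4 of the 7.
Subtract selections that omit an entire group: no altos → C(4,4) = 1; no sopranos → C(3,4) = 0.
Both groups omitted at once is impossible, so 35 − 1 = 34.

34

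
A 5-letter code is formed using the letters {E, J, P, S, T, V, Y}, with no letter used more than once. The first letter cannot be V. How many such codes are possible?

The first letter has 7−1 = 6 choices (anything except V).
The remaining 4 letters are filled from the other 6 symbols without repetition: 6 × 5 × 4 × 3 = 360.
Total: 6 × 360 = 2160.

2160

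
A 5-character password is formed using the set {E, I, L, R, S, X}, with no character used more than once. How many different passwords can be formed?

This is a permutation of 5 out of 6: P(6,5) = 6!/1!.
That product is 6 × 5 × 4 × 3 × 2 = 720.

720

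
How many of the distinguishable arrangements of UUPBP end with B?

6

Fix B in the last position and arrange the remaining 4 letters.
Those 4 letters have P appearing twice and U appearing twice, giving (4)!/(2!·2!) = 6.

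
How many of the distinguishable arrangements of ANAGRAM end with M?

120

Fix M in the last position and arrange the remaining 6 letters.
Those 6 letters have A appearing 3 times, giving (6)!/(3!) = 120.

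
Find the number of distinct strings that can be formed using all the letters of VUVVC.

VUVVC has 5 letters with V appearing 3 times.
So there are 5! / (3!) = 20 distinguishable arrangements.

20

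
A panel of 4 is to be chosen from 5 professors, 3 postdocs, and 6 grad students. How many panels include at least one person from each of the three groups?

495

Total 4-person selections from all 14: C(14,4) = 1001.
Selections missing a whole group: no professors → C(9,4) = 126; no postdocs → C(11,4) = 330; no grad students → C(8,4) = 70.
Add back selections omitting two groups (i.e. drawn from a single group): C(5,4) + C(3,4) + C(6,4) = 20.
By inclusion–exclusion: 1001 − 526 + 20 = 495.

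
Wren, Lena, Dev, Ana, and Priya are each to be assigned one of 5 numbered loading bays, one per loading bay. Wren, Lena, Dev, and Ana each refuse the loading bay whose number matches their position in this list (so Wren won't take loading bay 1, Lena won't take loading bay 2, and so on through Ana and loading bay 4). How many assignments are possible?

53

Let Aᵢ (for 1 ≤ i ≤ 4) be the placements that put person i in their forbidden loading bay. Any j of these fix j positions, leaving (5−j)! ways to fill the rest, and there are C(4,j) ways to pick which j.
By inclusion–exclusion, the number of valid placements is Σ_{j=0}^{4} (−1)^j C(4,j)·(5−j)!.
Computing: 120 − 96 + 36 − 8 + 1 = 53.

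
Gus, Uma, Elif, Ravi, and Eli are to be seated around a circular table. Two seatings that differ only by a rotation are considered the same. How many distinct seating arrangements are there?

Seat Gus anywhere (absorbing the rotational symmetry), then permute the other 4: (4)! = 24.

24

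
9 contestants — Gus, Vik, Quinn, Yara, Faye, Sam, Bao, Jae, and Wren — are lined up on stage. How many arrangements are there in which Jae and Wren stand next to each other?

Place the 7 others and the Jae-Wren pair as 8 objects in a line; the pair has 2 internal arrangements.
So the count is 2·(8)! = 80640.

80640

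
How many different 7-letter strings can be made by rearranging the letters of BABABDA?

140

The 7 letters of BABABDA have repeats: A appearing 3 times and B appearing 3 times.
So there are 7! / (3!·3!) = 140 distinguishable arrangements.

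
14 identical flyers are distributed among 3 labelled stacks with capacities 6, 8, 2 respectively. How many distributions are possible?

6

Ignoring the caps, the number of non-negative solutions to x_1+…+x_3 = 14 is C(16,2) = 120.
Subtract solutions that violate a single cap (substitute x_i' = x_i − (cap_i+1)): x_1 ≥ 7 gives C(9,2) = 36; x_2 ≥ 9 gives C(7,2) = 21; x_3 ≥ 3 gives C(13,2) = 78. Together 135.
Add back pairs where two caps are both exceeded: 0 + 15 + 6 = 21.
By inclusion–exclusion the count is 120 − 135 + 21 = 6.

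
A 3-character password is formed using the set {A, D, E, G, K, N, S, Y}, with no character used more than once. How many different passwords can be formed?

Choose and order 3 of the 8 symbols: the first character has 8 options, the next 7, then 6.
That product is 8 × 7 × 6 = 336.

336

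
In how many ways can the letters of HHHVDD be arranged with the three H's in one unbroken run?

12

Treat the 3 copies of H as a single block. The multiset to arrange is then {HHH, D, D, V}, 4 items in all.
That gives (4)!/(2!) = 12 arrangements.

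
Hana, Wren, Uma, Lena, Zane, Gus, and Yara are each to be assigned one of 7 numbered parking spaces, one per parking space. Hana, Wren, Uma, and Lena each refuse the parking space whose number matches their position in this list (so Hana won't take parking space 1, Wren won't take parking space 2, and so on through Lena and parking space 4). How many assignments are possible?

2790

Let Aᵢ (for 1 ≤ i ≤ 4) be the placements that put person i in their forbidden parking space. Any j of these fix j positions, leaving (7−j)! ways to fill the rest, and there are C(4,j) ways to pick which j.
By inclusion–exclusion, the number of valid placements is Σ_{j=0}^{4} (−1)^j C(4,j)·(7−j)!.
Computing: 5040 − 2880 + 720 − 96 + 6 = 2790.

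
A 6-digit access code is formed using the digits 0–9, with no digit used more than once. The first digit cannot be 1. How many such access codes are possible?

The first digit has 10−1 = 9 choices (anything except 1).
The remaining 5 digits are filled from the other 9 symbols without repetition: 9 × 8 × 7 × 6 × 5 = 15120.
Total: 9 × 15120 = 136080.

136080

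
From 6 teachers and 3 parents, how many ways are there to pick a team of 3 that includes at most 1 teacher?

Split by how many teachers are chosen (0 through 1).
Sum: C(6,0)·C(3,3) + C(6,1)·C(3,2) = 1 + 18 = 19.

19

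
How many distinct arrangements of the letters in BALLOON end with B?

With the last slot taken by B, it remains to arrange the other 6 letters (ALLOON).
Those 6 letters have L appearing twice and O appearing twice, giving (6)!/(2!·2!) = 180.

180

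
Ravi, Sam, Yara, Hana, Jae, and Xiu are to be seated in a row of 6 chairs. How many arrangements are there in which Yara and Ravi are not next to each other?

480

There are 6! = 720 arrangements in all. If Yara and Ravi are adjacent, merging them into one block gives 2·(5)! = 240 arrangements.
Complementary counting: 720 − 240 = 480.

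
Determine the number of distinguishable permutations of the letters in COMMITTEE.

Letter multiplicities in COMMITTEE: C×1, E×2, I×1, M×2, O×1, T×2.
Dividing 9! = 362880 by 2!·2!·2! = 8 for the repeated letters gives 45360.

45360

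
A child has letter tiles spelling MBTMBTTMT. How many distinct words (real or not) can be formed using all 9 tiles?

1260

Letter multiplicities in MBTMBTTMT: B×2, M×3, T×4.
The number of distinct arrangements is 9!/(4!·3!·2!) = 362880/288 = 1260.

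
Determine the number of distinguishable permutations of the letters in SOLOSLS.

The 7 letters of SOLOSLS have repeats: L appearing twice, O appearing twice, and S appearing 3 times.
The number of distinct arrangements is 7!/(3!·2!·2!) = 5040/24 = 210.

210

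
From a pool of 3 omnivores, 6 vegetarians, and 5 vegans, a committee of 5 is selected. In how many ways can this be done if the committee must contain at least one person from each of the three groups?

Total 5-person selections from all 14: C(14,5) = 2002.
Selections missing a whole group: no omnivores → C(11,5) = 462; no vegetarians → C(8,5) = 56; no vegans → C(9,5) = 126.
Add back selections omitting two groups (i.e. drawn from a single group): C(3,5) + C(6,5) + C(5,5) = 7.
By inclusion–exclusion: 2002 − 644 + 7 = 1365.

1365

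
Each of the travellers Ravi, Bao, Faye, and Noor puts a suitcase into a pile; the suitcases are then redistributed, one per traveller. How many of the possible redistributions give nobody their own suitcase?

9

Count assignments avoiding every fixed point. For any j of the 4 travellers fixed to their own suitcase, the other 4−j can be arranged in (4−j)! ways.
By inclusion–exclusion this is Σ_{j=0}^{4} (−1)^j C(4,j)·(4−j)!.
Computing: 24 − 24 + 12 − 4 + 1 = 9.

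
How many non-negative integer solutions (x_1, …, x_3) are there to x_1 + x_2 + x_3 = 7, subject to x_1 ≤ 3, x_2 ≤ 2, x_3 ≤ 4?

6

Ignoring the caps, the number of non-negative solutions to x_1+…+x_3 = 7 is C(9,2) = 36.
Subtract solutions that violate a single cap (substitute x_i' = x_i − (cap_i+1)): x_1 ≥ 4 gives C(5,2) = 10; x_2 ≥ 3 gives C(6,2) = 15; x_3 ≥ 5 gives C(4,2) = 6. Together 31.
Add back pairs where two caps are both exceeded: 1 + 0 + 0 = 1.
By inclusion–exclusion the count is 36 − 31 + 1 = 6.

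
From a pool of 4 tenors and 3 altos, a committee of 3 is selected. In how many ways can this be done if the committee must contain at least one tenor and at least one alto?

With no constraint there are C(7,3) = 35 possible selections.
Subtract selections that omit an entire group: no tenors → C(3,3) = 1; no altos → C(4,3) = 4.
Both groups omitted at once is impossible, so 35 − 5 = 30.

30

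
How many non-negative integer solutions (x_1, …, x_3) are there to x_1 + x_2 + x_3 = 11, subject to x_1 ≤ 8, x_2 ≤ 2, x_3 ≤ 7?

By stars and bars, unrestricted non-negative solutions to x_1+…+x_3 = 11 number C(11+2,2) = 78.
Subtract solutions that violate a single cap (substitute x_i' = x_i − (cap_i+1)): x_1 ≥ 9 gives C(4,2) = 6; x_2 ≥ 3 gives C(10,2) = 45; x_3 ≥ 8 gives C(5,2) = 10. Together 61.
Add back pairs where two caps are both exceeded: 0 + 0 + 1 = 1.
By inclusion–exclusion the count is 78 − 61 + 1 = 18.

18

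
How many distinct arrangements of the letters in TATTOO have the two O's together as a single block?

Treat the 2 copies of O as a single block. The multiset to arrange is then {OO, A, T, T, T}, 5 items in all.
That gives (5)!/(3!) = 20 arrangements.

20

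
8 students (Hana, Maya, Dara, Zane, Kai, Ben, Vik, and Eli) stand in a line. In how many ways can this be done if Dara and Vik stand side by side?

Place the 6 others and the Dara-Vik pair as 7 objects in a line; the pair has 2 internal arrangements.
That gives 2 × 7! = 2 × 5040 = 10080.

10080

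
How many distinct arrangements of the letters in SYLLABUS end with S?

2520

Fix S in the last position and arrange the remaining 7 letters.
Those 7 letters have L appearing twice, giving (7)!/(2!) = 2520.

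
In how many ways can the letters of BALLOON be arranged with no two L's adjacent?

There are 7!/(2!·2!) = 1260 arrangements of BALLOON in total.
Arrangements with the L's together: treat LL as one letter, giving (6)!/(2!) = 360.
Hence 1260 − 360 = 900.

900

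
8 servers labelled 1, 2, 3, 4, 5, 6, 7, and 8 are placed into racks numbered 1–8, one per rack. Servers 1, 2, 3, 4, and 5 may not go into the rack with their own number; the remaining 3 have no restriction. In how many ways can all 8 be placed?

Let Aᵢ (for 1 ≤ i ≤ 5) be the placements that put server i in its forbidden rack. Any j of these fix j positions, leaving (8−j)! ways to fill the rest, and there are C(5,j) ways to pick which j.
By inclusion–exclusion, the number of valid placements is Σ_{j=0}^{5} (−1)^j C(5,j)·(8−j)!.
Computing: 40320 − 25200 + 7200 − 1200 + 120 − 6 = 21234.

21234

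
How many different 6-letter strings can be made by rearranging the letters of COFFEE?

Letter multiplicities in COFFEE: C×1, E×2, F×2, O×1.
The number of distinct arrangements is 6!/(2!·2!) = 720/4 = 180.

180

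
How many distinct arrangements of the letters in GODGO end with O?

12

With the last slot taken by O, it remains to arrange the other 4 letters (GDGO).
Those 4 letters have G appearing twice, giving (4)!/(2!) = 12.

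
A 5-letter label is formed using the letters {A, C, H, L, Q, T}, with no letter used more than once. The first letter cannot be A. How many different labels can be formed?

600

The first letter has 6−1 = 5 choices (anything except A).
The remaining 4 letters are filled from the other 5 symbols without repetition: 5 × 4 × 3 × 2 = 120.
Total: 5 × 120 = 600.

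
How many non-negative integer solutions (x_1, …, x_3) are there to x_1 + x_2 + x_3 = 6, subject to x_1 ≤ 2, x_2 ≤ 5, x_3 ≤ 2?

Without the upper bounds there are C(8,2) = 28 ways to split 6 among 3 variables.
Subtract solutions that violate a single cap (substitute x_i' = x_i − (cap_i+1)): x_1 ≥ 3 gives C(5,2) = 10; x_2 ≥ 6 gives C(2,2) = 1; x_3 ≥ 3 gives C(5,2) = 10. Together 21.
Add back pairs where two caps are both exceeded: 0 + 1 + 0 = 1.
By inclusion–exclusion the count is 28 − 21 + 1 = 8.

8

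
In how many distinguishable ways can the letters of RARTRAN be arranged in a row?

RARTRAN has 7 letters with A appearing twice and R appearing 3 times.
The number of distinct arrangements is 7!/(3!·2!) = 5040/12 = 420.

420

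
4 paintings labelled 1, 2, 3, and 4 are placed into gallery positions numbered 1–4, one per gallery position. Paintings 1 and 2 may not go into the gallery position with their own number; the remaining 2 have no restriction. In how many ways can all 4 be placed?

Let Aᵢ (for i ∈ {1, 2}) be the placements that put painting i in its forbidden gallery position. Any j of these fix j positions, leaving (4−j)! ways to fill the rest, and there are C(2,j) ways to pick which j.
By inclusion–exclusion, the number of valid placements is Σ_{j=0}^{2} (−1)^j C(2,j)·(4−j)!.
Computing: 24 − 12 + 2 = 14.

14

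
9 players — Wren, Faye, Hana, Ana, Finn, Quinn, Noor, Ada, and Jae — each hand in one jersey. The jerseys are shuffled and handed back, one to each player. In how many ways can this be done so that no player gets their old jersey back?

Count assignments avoiding every fixed point. For any j of the 9 players fixed to their old jersey, the other 9−j can be arranged in (9−j)! ways.
By inclusion–exclusion this is Σ_{j=0}^{9} (−1)^j C(9,j)·(9−j)!.
Computing: 362880 − 362880 + 181440 − 60480 + 15120 − 3024 + 504 − 72 + 9 − 1 = 133496.

133496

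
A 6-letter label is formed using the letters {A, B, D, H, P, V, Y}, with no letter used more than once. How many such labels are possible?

5040

Choose and order 6 of the 7 symbols: the first letter has 7 options, the next 6, and so on down to 2.
7 × 6 × 5 × 4 × 3 × 2 = 5040.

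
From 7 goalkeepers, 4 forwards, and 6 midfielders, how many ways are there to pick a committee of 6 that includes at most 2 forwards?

Split by how many forwards are chosen (0 through 2).
Sum: C(4,0)·C(13,6) + C(4,1)·C(13,5) + C(4,2)·C(13,4) = 1716 + 5148 + 4290 = 11154.

11154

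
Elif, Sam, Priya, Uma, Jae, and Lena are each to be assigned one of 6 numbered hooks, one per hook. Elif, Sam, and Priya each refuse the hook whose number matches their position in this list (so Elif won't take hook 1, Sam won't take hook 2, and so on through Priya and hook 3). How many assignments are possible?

426

Let Aᵢ (for i ∈ {1, 2, 3}) be the placements that put person i in their forbidden hook. Any j of these fix j positions, leaving (6−j)! ways to fill the rest, and there are C(3,j) ways to pick which j.
By inclusion–exclusion, the number of valid placements is Σ_{j=0}^{3} (−1)^j C(3,j)·(6−j)!.
Computing: 720 − 360 + 72 − 6 = 426.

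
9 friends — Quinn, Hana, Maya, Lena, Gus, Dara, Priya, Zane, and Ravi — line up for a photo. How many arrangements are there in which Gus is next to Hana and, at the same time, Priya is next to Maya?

20160

Treat {Gus,Hana} as one block (2 orders) and {Priya,Maya} as another (2 orders).
That leaves 7 units to arrange: 2 × 2 × 7! = 4 × 5040 = 20160.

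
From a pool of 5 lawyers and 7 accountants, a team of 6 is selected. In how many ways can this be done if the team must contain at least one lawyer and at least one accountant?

917

Total 6-person selections from all 12: C(12,6) = 924.
Subtract selections that omit an entire group: no lawyers → C(7,6) = 7; no accountants → C(5,6) = 0.
Both groups omitted at once is impossible, so 924 − 7 = 917.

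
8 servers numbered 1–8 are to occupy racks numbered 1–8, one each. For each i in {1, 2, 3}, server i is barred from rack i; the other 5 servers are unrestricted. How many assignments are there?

27240

Let Aᵢ (for i ∈ {1, 2, 3}) be the placements that put server i in its forbidden rack. Any j of these fix j positions, leaving (8−j)! ways to fill the rest, and there are C(3,j) ways to pick which j.
By inclusion–exclusion, the number of valid placements is Σ_{j=0}^{3} (−1)^j C(3,j)·(8−j)!.
Computing: 40320 − 15120 + 2160 − 120 = 27240.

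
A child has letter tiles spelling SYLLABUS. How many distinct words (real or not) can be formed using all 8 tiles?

10080

The 8 letters of SYLLABUS have repeats: L appearing twice and S appearing twice.
The number of distinct arrangements is 8!/(2!·2!) = 40320/4 = 10080.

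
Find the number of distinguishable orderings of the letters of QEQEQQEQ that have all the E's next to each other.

6

Treat the 3 copies of E as a single block. The multiset to arrange is then {EEE, Q, Q, Q, Q, Q}, 6 items in all.
That gives (6)!/(5!) = 6 arrangements.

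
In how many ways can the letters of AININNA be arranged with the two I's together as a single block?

Treat the 2 copies of I as a single block. The multiset to arrange is then {II, A, A, N, N, N}, 6 items in all.
That gives (6)!/(3!·2!) = 60 arrangements.

60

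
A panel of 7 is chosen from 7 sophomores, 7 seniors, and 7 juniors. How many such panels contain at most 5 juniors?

Split by how many juniors are chosen (0 through 5).
Sum: C(7,0)·C(14,7) + C(7,1)·C(14,6) + C(7,2)·C(14,5) + C(7,3)·C(14,4) + C(7,4)·C(14,3) + C(7,5)·C(14,2) = 3432 + 21021 + 42042 + 35035 + 12740 + 1911 = 116181.

116181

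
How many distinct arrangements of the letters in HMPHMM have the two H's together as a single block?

20

Treat the 2 copies of H as a single block. The multiset to arrange is then {HH, M, M, M, P}, 5 items in all.
That gives (5)!/(3!) = 20 arrangements.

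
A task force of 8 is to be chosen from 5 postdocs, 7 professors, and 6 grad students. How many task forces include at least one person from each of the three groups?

Unrestricted: C(18,8) = 43758 ways to pick any 8 of the 18.
Subtract selections that omit an entire group: no postdocs → C(13,8) = 1287; no professors → C(11,8) = 165; no grad students → C(12,8) = 495.
Add back selections omitting two groups (i.e. drawn from a single group): C(5,8) + C(7,8) + C(6,8) = 0.
By inclusion–exclusion: 43758 − 1947 + 0 = 41811.

41811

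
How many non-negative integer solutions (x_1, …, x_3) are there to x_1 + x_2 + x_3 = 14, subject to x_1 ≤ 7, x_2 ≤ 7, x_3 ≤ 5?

21

Ignoring the caps, the number of non-negative solutions to x_1+…+x_3 = 14 is C(16,2) = 120.
Subtract solutions that violate a single cap (substitute x_i' = x_i − (cap_i+1)): x_1 ≥ 8 gives C(8,2) = 28; x_2 ≥ 8 gives C(8,2) = 28; x_3 ≥ 6 gives C(10,2) = 45. Together 101.
Add back pairs where two caps are both exceeded: 0 + 1 + 1 = 2.
By inclusion–exclusion the count is 120 − 101 + 2 = 21.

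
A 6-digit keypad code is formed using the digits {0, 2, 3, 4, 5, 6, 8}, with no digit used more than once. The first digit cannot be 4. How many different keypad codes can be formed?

4320

The first digit has 7−1 = 6 choices (anything except 4).
The remaining 5 digits are filled from the other 6 symbols without repetition: 6 × 5 × 4 × 3 × 2 = 720.
Total: 6 × 720 = 4320.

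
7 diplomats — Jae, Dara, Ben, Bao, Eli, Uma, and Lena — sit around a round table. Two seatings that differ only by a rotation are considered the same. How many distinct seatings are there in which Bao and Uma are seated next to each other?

240

Glue Bao and Uma into a block (2 internal orders). Seating 6 units around a circle gives (5)! arrangements.
So 2 × (5)! = 2 × 120 = 240.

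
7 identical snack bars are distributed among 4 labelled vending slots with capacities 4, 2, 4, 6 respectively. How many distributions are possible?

64

By stars and bars, unrestricted non-negative solutions to x_1+…+x_4 = 7 number C(7+3,3) = 120.
Subtract solutions that violate a single cap (substitute x_i' = x_i − (cap_i+1)): x_1 ≥ 5 gives C(5,3) = 10; x_2 ≥ 3 gives C(7,3) = 35; x_3 ≥ 5 gives C(5,3) = 10; x_4 ≥ 7 gives C(3,3) = 1. Together 56.
No two caps can be exceeded simultaneously, so the pair terms are all 0.
By inclusion–exclusion the count is 120 − 56 + 0 = 64.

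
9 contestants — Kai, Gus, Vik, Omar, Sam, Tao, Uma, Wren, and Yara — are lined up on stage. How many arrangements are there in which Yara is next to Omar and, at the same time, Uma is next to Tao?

Treat {Yara,Omar} as one block (2 orders) and {Uma,Tao} as another (2 orders).
That leaves 7 units to arrange: 2 × 2 × 7! = 4 × 5040 = 20160.

20160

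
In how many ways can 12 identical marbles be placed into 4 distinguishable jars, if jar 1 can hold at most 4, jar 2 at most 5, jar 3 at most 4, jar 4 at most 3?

34

Ignoring the caps, the number of non-negative solutions to x_1+…+x_4 = 12 is C(15,3) = 455.
Subtract solutions that violate a single cap (substitute x_i' = x_i − (cap_i+1)): x_1 ≥ 5 gives C(10,3) = 120; x_2 ≥ 6 gives C(9,3) = 84; x_3 ≥ 5 gives C(10,3) = 120; x_4 ≥ 4 gives C(11,3) = 165. Together 489.
Add back pairs where two caps are both exceeded: 4 + 10 + 20 + 4 + 10 + 20 = 68.
By inclusion–exclusion the count is 455 − 489 + 68 = 34.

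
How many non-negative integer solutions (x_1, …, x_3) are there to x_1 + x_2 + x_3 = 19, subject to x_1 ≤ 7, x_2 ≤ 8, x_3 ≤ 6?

6

By stars and bars, unrestricted non-negative solutions to x_1+…+x_3 = 19 number C(19+2,2) = 210.
Subtract solutions that violate a single cap (substitute x_i' = x_i − (cap_i+1)): x_1 ≥ 8 gives C(13,2) = 78; x_2 ≥ 9 gives C(12,2) = 66; x_3 ≥ 7 gives C(14,2) = 91. Together 235.
Add back pairs where two caps are both exceeded: 6 + 15 + 10 = 31.
By inclusion–exclusion the count is 210 − 235 + 31 = 6.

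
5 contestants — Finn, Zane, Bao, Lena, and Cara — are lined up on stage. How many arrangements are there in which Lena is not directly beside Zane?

Of the 5! = 120 arrangements, those with Lena and Zane adjacent number 2 × 4! = 48 (treat the pair as a block with 2 internal orders).
Complementary counting: 120 − 48 = 72.

72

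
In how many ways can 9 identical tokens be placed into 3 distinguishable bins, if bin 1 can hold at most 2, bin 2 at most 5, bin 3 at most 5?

Without the upper bounds there are C(11,2) = 55 ways to split 9 among 3 bins.
Subtract solutions that violate a single cap (substitute x_i' = x_i − (cap_i+1)): x_1 ≥ 3 gives C(8,2) = 28; x_2 ≥ 6 gives C(5,2) = 10; x_3 ≥ 6 gives C(5,2) = 10. Together 48.
Add back pairs where two caps are both exceeded: 1 + 1 + 0 = 2.
By inclusion–exclusion the count is 55 − 48 + 2 = 9.

9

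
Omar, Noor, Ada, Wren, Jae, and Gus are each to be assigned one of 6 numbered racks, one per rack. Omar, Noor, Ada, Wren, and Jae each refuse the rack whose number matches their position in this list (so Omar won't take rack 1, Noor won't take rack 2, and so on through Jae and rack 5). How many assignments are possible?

Let Aᵢ (for 1 ≤ i ≤ 5) be the placements that put person i in their forbidden rack. Any j of these fix j positions, leaving (6−j)! ways to fill the rest, and there are C(5,j) ways to pick which j.
By inclusion–exclusion, the number of valid placements is Σ_{j=0}^{5} (−1)^j C(5,j)·(6−j)!.
Computing: 720 − 600 + 240 − 60 + 10 − 1 = 309.

309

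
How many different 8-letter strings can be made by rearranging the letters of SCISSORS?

1680

SCISSORS has 8 letters with S appearing 4 times.
The number of distinct arrangements is 8!/(4!) = 40320/24 = 1680.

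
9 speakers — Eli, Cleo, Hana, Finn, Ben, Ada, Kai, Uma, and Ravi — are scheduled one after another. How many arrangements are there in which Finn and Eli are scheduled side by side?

80640

Glue Finn and Eli into one block (2 internal orders), leaving 8 units to arrange in a row.
That gives 2 × 8! = 2 × 40320 = 80640.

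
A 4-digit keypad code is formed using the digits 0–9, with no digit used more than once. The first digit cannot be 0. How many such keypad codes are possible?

The first digit has 10−1 = 9 choices (anything except 0).
The remaining 3 digits are filled from the other 9 symbols without repetition: 9 × 8 × 7 = 504.
Total: 9 × 504 = 4536.

4536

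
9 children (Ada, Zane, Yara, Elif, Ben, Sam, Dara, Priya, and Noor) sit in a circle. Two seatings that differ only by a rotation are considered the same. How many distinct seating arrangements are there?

Fix one person's seat to break rotational symmetry; the remaining 8 people can be arranged in (8)! = 40320 ways.

40320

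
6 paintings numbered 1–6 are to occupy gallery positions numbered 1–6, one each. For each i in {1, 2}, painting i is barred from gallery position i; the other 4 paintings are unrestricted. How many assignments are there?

504

Let Aᵢ (for i ∈ {1, 2}) be the placements that put painting i in its forbidden gallery position. Any j of these fix j positions, leaving (6−j)! ways to fill the rest, and there are C(2,j) ways to pick which j.
By inclusion–exclusion, the number of valid placements is Σ_{j=0}^{2} (−1)^j C(2,j)·(6−j)!.
Computing: 720 − 240 + 24 = 504.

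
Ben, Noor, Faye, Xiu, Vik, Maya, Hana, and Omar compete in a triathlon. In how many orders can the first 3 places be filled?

This is an ordered selection of 3 from 8: P(8,3).
That gives 8 × 7 × 6 = 336.

336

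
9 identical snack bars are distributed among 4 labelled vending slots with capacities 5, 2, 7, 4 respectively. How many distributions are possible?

By stars and bars, unrestricted non-negative solutions to x_1+…+x_4 = 9 number C(9+3,3) = 220.
Subtract solutions that violate a single cap (substitute x_i' = x_i − (cap_i+1)): x_1 ≥ 6 gives C(6,3) = 20; x_2 ≥ 3 gives C(9,3) = 84; x_3 ≥ 8 gives C(4,3) = 4; x_4 ≥ 5 gives C(7,3) = 35. Together 143.
Add back pairs where two caps are both exceeded: 1 + 0 + 0 + 0 + 4 + 0 = 5.
By inclusion–exclusion the count is 220 − 143 + 5 = 82.

82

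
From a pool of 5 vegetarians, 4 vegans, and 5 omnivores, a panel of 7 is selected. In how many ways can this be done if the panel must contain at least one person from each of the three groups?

With no constraint there are C(14,7) = 3432 possible selections.
Selections missing a whole group: no vegetarians → C(9,7) = 36; no vegans → C(10,7) = 120; no omnivores → C(9,7) = 36.
Add back selections omitting two groups (i.e. drawn from a single group): C(5,7) + C(4,7) + C(5,7) = 0.
By inclusion–exclusion: 3432 − 192 + 0 = 3240.

3240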